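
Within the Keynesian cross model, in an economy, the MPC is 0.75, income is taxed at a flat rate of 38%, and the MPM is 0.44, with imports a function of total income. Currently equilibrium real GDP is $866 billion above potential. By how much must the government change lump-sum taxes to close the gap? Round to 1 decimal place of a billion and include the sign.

+$1,125.8 billion

Spending multiplier = 1/(1 − c(1−t) + m) = 1/(1 − 0.75×0.62 + 0.44) = 1/0.975 ≈ 1.026.
Tax multiplier = −c·k = −0.75/0.975 ≈ −0.769. Need ΔY = −$866 billion, so ΔT = ΔY/(−c·k) = −(−$866 billion) × 0.975 / 0.75 = +$1,125.8 billion.
The government should raise lump-sum taxes by $1,125.8 billion.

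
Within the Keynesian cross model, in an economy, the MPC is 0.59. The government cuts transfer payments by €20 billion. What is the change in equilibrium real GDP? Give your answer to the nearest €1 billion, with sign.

−€29 billion

The transfer change shifts disposable income by −€20 billion, so first-round consumption changes by c·ΔTR = 0.59 × (−€20 billion) = −€11.8 billion.
Expenditure multiplier = 1/(1 − MPC) = 1/(1 − 0.59) = 1/0.41 ≈ 2.439.
The transfer multiplier is c × k ≈ 1.439, so ΔY = k × (c·ΔTR) = (−€11.8 billion) / 0.41 ≈ −€29 billion.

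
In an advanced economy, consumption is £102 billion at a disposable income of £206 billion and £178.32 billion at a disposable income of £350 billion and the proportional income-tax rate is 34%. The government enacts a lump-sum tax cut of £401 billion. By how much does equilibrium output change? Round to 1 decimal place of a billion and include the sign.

MPC = ΔC/ΔYd = (178.32 − 102)/(350 − 206) = 76.32/144 = 0.53.
A lump-sum tax change of −£401 billion shifts disposable income by +£401 billion; first-round consumption changes by −c × ΔT = −0.53 × (−£401 billion) = +£212.53 billion.
Expenditure multiplier = 1/(1 − c(1−t)) = 1/(1 − 0.53×0.66) = 1/0.6502 ≈ 1.538.
The tax multiplier is −c × k ≈ −0.815, so ΔY = k × (−c·ΔT) = (+£212.53 billion) / 0.6502 ≈ +£326.9 billion.

+£326.9 billion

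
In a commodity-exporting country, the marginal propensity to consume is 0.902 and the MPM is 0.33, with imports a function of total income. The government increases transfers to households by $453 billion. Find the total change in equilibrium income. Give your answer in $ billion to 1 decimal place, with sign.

The transfer change shifts disposable income by +$453 billion, so first-round consumption changes by c·ΔTR = 0.902 × (+$453 billion) = +$408.606 billion.
Expenditure multiplier = 1/(1 − c + m) = 1/(1 − 0.902 + 0.33) = 1/0.428 ≈ 2.336.
The transfer multiplier is c × k ≈ 2.107, so ΔY = k × (c·ΔTR) = (+$408.606 billion) / 0.428 ≈ +$954.7 billion.

+$954.7 billion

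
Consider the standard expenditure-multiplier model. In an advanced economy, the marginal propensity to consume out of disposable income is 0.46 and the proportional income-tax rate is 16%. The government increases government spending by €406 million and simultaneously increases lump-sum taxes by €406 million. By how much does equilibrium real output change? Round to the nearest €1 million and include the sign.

Expenditure multiplier = 1/(1 − c(1−t)) = 1/(1 − 0.46×0.84) = 1/0.6136 ≈ 1.63.
ΔG contributes k·ΔG = (+€406 million) / 0.6136 ≈ +€661.7 million.
ΔT of +€406 million changes first-round spending by −c·ΔT = −€186.76 million, contributing k·(−c·ΔT) = (−€186.76 million) / 0.6136 ≈ −€304.4 million.
Net ΔY = k(ΔG − c·ΔT) = (+€219.24 million) / 0.6136 ≈ +€357 million.

+€357 million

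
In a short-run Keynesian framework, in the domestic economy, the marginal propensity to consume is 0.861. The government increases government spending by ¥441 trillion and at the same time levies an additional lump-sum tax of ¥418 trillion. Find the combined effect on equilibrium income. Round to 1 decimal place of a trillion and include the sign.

Expenditure multiplier = 1/(1 − MPC) = 1/(1 − 0.861) = 1/0.139 ≈ 7.194.
ΔG contributes k·ΔG = (+¥441 trillion) / 0.139 ≈ +¥3,172.7 trillion.
ΔT of +¥418 trillion changes first-round spending by −c·ΔT = −¥359.898 trillion, contributing k·(−c·ΔT) = (−¥359.898 trillion) / 0.139 ≈ −¥2,589.2 trillion.
Net ΔY = k(ΔG − c·ΔT) = (+¥81.102 trillion) / 0.139 ≈ +¥583.5 trillion.

+¥583.5 trillion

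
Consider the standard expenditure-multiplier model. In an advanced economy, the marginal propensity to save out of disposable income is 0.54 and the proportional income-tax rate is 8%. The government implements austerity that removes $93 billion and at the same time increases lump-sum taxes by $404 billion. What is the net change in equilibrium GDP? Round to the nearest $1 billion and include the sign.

−$483 billion

MPC = 1 − MPS = 1 − 0.54 = 0.46.
Expenditure multiplier = 1/(1 − c(1−t)) = 1/(1 − 0.46×0.92) = 1/0.5768 ≈ 1.734.
ΔG contributes k·ΔG = (−$93 billion) / 0.5768 ≈ −$161.2 billion.
ΔT of +$404 billion changes first-round spending by −c·ΔT = −$185.84 billion, contributing k·(−c·ΔT) = (−$185.84 billion) / 0.5768 ≈ −$322.2 billion.
Net ΔY = k(ΔG − c·ΔT) = (−$278.84 billion) / 0.5768 ≈ −$483 billion.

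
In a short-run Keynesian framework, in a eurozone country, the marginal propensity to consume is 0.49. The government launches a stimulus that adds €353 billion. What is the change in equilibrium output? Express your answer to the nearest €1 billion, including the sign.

Government-spending multiplier = 1/(1 − MPC) = 1/(1 − 0.49) = 1/0.51 ≈ 1.961.
ΔY = k × ΔG = (+€353 billion) / 0.51 ≈ +€692 billion.

+€692 billion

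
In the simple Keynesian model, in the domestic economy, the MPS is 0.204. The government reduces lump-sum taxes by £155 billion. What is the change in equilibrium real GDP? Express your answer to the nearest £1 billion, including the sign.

+£605 billion

MPC = 1 − MPS = 1 − 0.204 = 0.796.
A lump-sum tax change of −£155 billion shifts disposable income by +£155 billion; first-round consumption changes by −c × ΔT = −0.796 × (−£155 billion) = +£123.38 billion.
Expenditure multiplier = 1/(1 − MPC) = 1/(1 − 0.796) = 1/0.204 ≈ 4.902.
The tax multiplier is −c × k ≈ −3.902, so ΔY = k × (−c·ΔT) = (+£123.38 billion) / 0.204 ≈ +£605 billion.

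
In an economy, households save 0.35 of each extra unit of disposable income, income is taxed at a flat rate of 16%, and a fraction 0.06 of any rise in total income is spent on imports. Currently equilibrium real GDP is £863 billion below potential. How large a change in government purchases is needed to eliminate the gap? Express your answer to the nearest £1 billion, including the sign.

MPC = 1 − MPS = 1 − 0.35 = 0.65.
Spending multiplier = 1/(1 − c(1−t) + m) = 1/(1 − 0.65×0.84 + 0.06) = 1/0.514 ≈ 1.946.
Need ΔY = +£863 billion, so ΔG = ΔY/k = (+£863 billion) × 0.514 ≈ +£444 billion.
The government should increase government purchases by £444 billion.

+£444 billion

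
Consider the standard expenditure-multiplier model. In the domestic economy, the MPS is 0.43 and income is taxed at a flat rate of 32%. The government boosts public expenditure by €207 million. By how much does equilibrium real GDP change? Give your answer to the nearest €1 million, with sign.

+€338 million

MPC = 1 − MPS = 1 − 0.43 = 0.57.
Spending multiplier = 1/(1 − c(1−t)) = 1/(1 − 0.57×0.68) = 1/0.6124 ≈ 1.633.
ΔY = k × ΔG = (+€207 million) / 0.6124 ≈ +€338 million.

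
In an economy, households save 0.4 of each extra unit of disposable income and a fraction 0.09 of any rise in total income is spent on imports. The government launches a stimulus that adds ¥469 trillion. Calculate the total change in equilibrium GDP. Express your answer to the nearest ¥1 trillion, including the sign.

+¥957 trillion

MPC = 1 − MPS = 1 − 0.4 = 0.6.
Expenditure multiplier = 1/(1 − c + m) = 1/(1 − 0.6 + 0.09) = 1/0.49 ≈ 2.041.
ΔY = k × ΔG = (+¥469 trillion) / 0.49 ≈ +¥957 trillion.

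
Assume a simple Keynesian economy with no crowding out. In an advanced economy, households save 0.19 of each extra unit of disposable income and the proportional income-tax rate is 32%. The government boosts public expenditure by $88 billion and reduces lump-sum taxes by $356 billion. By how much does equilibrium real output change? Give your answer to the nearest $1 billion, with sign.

MPC = 1 − MPS = 1 − 0.19 = 0.81.
Expenditure multiplier = 1/(1 − c(1−t)) = 1/(1 − 0.81×0.68) = 1/0.4492 ≈ 2.226.
ΔG contributes k·ΔG = (+$88 billion) / 0.4492 ≈ +$195.9 billion.
ΔT of −$356 billion changes first-round spending by −c·ΔT = +$288.36 billion, contributing k·(−c·ΔT) = (+$288.36 billion) / 0.4492 ≈ +$641.9 billion.
Net ΔY = k(ΔG − c·ΔT) = (+$376.36 billion) / 0.4492 ≈ +$838 billion.

+$838 billion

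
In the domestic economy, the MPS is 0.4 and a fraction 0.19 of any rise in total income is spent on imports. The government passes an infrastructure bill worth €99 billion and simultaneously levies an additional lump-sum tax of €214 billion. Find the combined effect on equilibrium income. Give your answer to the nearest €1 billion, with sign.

−€50 billion

MPC = 1 − MPS = 1 − 0.4 = 0.6.
Expenditure multiplier = 1/(1 − c + m) = 1/(1 − 0.6 + 0.19) = 1/0.59 ≈ 1.695.
ΔG contributes k·ΔG = (+€99 billion) / 0.59 ≈ +€167.8 billion.
ΔT of +€214 billion changes first-round spending by −c·ΔT = −€128.4 billion, contributing k·(−c·ΔT) = (−€128.4 billion) / 0.59 ≈ −€217.6 billion.
Net ΔY = k(ΔG − c·ΔT) = (−€29.4 billion) / 0.59 ≈ −€50 billion.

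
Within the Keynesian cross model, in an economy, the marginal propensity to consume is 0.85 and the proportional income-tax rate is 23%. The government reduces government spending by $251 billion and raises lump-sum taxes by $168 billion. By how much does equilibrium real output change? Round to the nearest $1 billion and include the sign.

Expenditure multiplier = 1/(1 − c(1−t)) = 1/(1 − 0.85×0.77) = 1/0.3455 ≈ 2.894.
ΔG contributes k·ΔG = (−$251 billion) / 0.3455 ≈ −$726.5 billion.
ΔT of +$168 billion changes first-round spending by −c·ΔT = −$142.8 billion, contributing k·(−c·ΔT) = (−$142.8 billion) / 0.3455 ≈ −$413.3 billion.
Net ΔY = k(ΔG − c·ΔT) = (−$393.8 billion) / 0.3455 ≈ −$1,140 billion.

−$1,140 billion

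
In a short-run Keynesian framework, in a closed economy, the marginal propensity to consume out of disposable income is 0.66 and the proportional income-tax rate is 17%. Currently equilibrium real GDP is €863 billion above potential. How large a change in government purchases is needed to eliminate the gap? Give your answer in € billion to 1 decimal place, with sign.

−€390.2 billion

Spending multiplier = 1/(1 − c(1−t)) = 1/(1 − 0.66×0.83) = 1/0.4522 ≈ 2.211.
Need ΔY = −€863 billion, so ΔG = ΔY/k = (−€863 billion) × 0.4522 ≈ −€390.2 billion.
The government should cut government purchases by €390.2 billion.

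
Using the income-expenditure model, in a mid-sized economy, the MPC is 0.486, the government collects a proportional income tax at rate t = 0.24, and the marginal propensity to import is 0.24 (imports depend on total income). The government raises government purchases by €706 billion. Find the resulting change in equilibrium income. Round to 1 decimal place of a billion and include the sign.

Spending multiplier = 1/(1 − c(1−t) + m) = 1/(1 − 0.486×0.76 + 0.24) = 1/0.87064 ≈ 1.149.
ΔY = k × ΔG = (+€706 billion) / 0.87064 ≈ +€810.9 billion.

+€810.9 billion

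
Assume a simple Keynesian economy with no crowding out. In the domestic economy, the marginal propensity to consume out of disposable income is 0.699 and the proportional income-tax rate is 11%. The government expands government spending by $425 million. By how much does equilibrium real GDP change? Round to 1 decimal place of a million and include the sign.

+$1,124.7 million

Spending multiplier = 1/(1 − c(1−t)) = 1/(1 − 0.699×0.89) = 1/0.37789 ≈ 2.646.
ΔY = k × ΔG = (+$425 million) / 0.37789 ≈ +$1,124.7 million.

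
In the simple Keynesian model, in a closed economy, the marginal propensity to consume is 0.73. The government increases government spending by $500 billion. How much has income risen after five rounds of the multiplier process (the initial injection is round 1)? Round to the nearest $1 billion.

$1,468 billion

Round 1 adds ΔG = $500 billion; each later round is MPC = 0.73 times the previous.
After 5 rounds: 500 + 365 + 266.45 + 194.5085 + 141.991205 = ΔG·(1 − c^5)/(1 − c) = 500 × (1 − 0.2073071593)/0.27 ≈ $1,468 billion.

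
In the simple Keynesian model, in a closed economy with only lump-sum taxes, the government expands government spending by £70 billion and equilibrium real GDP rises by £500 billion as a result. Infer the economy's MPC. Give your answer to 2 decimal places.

Implied spending multiplier k = ΔY/ΔG = 500/70 ≈ 7.1429.
Since k = 1/(1 − MPC), MPC = 1 − 1/k = 1 − ΔG/ΔY = 1 − 70/500 = 0.86.

0.86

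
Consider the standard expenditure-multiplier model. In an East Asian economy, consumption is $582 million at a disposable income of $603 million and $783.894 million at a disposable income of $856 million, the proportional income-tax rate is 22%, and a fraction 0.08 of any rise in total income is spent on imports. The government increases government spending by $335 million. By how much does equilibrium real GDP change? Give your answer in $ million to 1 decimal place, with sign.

MPC = ΔC/ΔYd = (783.894 − 582)/(856 − 603) = 201.894/253 = 0.798.
Government-spending multiplier = 1/(1 − c(1−t) + m) = 1/(1 − 0.798×0.78 + 0.08) = 1/0.45756 ≈ 2.186.
ΔY = k × ΔG = (+$335 million) / 0.45756 ≈ +$732.1 million.

+$732.1 million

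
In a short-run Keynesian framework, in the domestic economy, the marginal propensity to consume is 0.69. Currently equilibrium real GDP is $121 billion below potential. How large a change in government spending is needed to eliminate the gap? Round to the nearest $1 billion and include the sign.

+$38 billion

Spending multiplier = 1/(1 − MPC) = 1/(1 − 0.69) = 1/0.31 ≈ 3.226.
Need ΔY = +$121 billion, so ΔG = ΔY/k = (+$121 billion) × 0.31 ≈ +$38 billion.
The government should increase government spending by $38 billion.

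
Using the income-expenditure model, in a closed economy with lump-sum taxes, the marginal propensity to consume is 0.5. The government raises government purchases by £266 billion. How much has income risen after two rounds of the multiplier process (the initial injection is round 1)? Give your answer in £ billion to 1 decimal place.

Round 1 adds ΔG = £266 billion; each later round is MPC = 0.5 times the previous.
After 2 rounds: 266 + 133 = ΔG·(1 − c^2)/(1 − c) = 266 × (1 − 0.25)/0.5 = £399 billion.

£399.0 billion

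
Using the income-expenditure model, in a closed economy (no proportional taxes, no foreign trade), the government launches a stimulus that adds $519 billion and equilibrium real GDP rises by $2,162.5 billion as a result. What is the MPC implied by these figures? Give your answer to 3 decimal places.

Implied spending multiplier k = ΔY/ΔG = 2,162.5/519 ≈ 4.1667.
Since k = 1/(1 − MPC), MPC = 1 − 1/k = 1 − ΔG/ΔY = 1 − 519/2,162.5 = 0.760.

0.760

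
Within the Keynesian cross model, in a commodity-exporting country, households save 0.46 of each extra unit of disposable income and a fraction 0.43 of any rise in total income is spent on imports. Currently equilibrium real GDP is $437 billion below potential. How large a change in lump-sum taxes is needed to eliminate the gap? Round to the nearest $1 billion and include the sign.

−$720 billion

MPC = 1 − MPS = 1 − 0.46 = 0.54.
Spending multiplier = 1/(1 − c + m) = 1/(1 − 0.54 + 0.43) = 1/0.89 ≈ 1.124.
Tax multiplier = −c·k = −0.54/0.89 ≈ −0.607. Need ΔY = +$437 billion, so ΔT = ΔY/(−c·k) = −(+$437 billion) × 0.89 / 0.54 ≈ −$720 billion.
The government should cut lump-sum taxes by $720 billion.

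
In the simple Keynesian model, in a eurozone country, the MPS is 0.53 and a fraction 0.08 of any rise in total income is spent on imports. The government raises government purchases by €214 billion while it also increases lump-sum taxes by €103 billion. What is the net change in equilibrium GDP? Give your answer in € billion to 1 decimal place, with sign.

+€271.5 billion

MPC = 1 − MPS = 1 − 0.53 = 0.47.
Expenditure multiplier = 1/(1 − c + m) = 1/(1 − 0.47 + 0.08) = 1/0.61 ≈ 1.639.
ΔG contributes k·ΔG = (+€214 billion) / 0.61 ≈ +€350.8 billion.
ΔT of +€103 billion changes first-round spending by −c·ΔT = −€48.41 billion, contributing k·(−c·ΔT) = (−€48.41 billion) / 0.61 ≈ −€79.4 billion.
Net ΔY = k(ΔG − c·ΔT) = (+€165.59 billion) / 0.61 ≈ +€271.5 billion.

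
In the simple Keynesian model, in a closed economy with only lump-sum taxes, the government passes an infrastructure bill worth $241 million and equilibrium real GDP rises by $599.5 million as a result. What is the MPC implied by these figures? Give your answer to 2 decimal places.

Implied spending multiplier k = ΔY/ΔG = 599.5/241 ≈ 2.4876.
Since k = 1/(1 − MPC), MPC = 1 − 1/k = 1 − ΔG/ΔY = 1 − 241/599.5 ≈ 0.60.

0.60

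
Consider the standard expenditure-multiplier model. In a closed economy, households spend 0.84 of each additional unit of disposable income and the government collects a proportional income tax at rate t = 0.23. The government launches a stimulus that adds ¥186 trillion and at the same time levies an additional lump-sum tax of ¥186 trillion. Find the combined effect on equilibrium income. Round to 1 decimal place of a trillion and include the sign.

+¥84.3 trillion

Expenditure multiplier = 1/(1 − c(1−t)) = 1/(1 − 0.84×0.77) = 1/0.3532 ≈ 2.831.
ΔG contributes k·ΔG = (+¥186 trillion) / 0.3532 ≈ +¥526.6 trillion.
ΔT of +¥186 trillion changes first-round spending by −c·ΔT = −¥156.24 trillion, contributing k·(−c·ΔT) = (−¥156.24 trillion) / 0.3532 ≈ −¥442.4 trillion.
Net ΔY = k(ΔG − c·ΔT) = (+¥29.76 trillion) / 0.3532 ≈ +¥84.3 trillion.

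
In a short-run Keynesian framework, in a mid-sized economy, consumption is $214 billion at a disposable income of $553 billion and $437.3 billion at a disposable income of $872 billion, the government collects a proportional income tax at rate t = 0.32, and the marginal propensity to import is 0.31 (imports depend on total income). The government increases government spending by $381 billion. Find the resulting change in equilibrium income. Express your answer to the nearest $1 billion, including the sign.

+$457 billion

MPC = ΔC/ΔYd = (437.3 − 214)/(872 − 553) = 223.3/319 = 0.7.
Expenditure multiplier = 1/(1 − c(1−t) + m) = 1/(1 − 0.7×0.68 + 0.31) = 1/0.834 ≈ 1.199.
ΔY = k × ΔG = (+$381 billion) / 0.834 ≈ +$457 billion.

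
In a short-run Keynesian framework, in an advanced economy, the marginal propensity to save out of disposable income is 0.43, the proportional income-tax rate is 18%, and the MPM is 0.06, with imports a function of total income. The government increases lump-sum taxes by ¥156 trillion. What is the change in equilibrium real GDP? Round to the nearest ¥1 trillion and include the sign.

MPC = 1 − MPS = 1 − 0.43 = 0.57.
A lump-sum tax change of +¥156 trillion shifts disposable income by −¥156 trillion; first-round consumption changes by −c × ΔT = −0.57 × (+¥156 trillion) = −¥88.92 trillion.
Expenditure multiplier = 1/(1 − c(1−t) + m) = 1/(1 − 0.57×0.82 + 0.06) = 1/0.5926 ≈ 1.687.
The tax multiplier is −c × k ≈ −0.962, so ΔY = k × (−c·ΔT) = (−¥88.92 trillion) / 0.5926 ≈ −¥150 trillion.

−¥150 trillion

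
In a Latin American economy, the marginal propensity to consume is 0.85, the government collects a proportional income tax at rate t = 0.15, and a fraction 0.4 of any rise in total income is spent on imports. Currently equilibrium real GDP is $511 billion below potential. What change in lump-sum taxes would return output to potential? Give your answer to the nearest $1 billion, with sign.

−$407 billion

Spending multiplier = 1/(1 − c(1−t) + m) = 1/(1 − 0.85×0.85 + 0.4) = 1/0.6775 ≈ 1.476.
Tax multiplier = −c·k = −0.85/0.6775 ≈ −1.255. Need ΔY = +$511 billion, so ΔT = ΔY/(−c·k) = −(+$511 billion) × 0.6775 / 0.85 ≈ −$407 billion.
The government should cut lump-sum taxes by $407 billion.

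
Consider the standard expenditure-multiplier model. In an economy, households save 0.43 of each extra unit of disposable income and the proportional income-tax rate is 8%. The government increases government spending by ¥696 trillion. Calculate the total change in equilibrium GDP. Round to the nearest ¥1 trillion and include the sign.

+¥1,463 trillion

MPC = 1 − MPS = 1 − 0.43 = 0.57.
Spending multiplier = 1/(1 − c(1−t)) = 1/(1 − 0.57×0.92) = 1/0.4756 ≈ 2.103.
ΔY = k × ΔG = (+¥696 trillion) / 0.4756 ≈ +¥1,463 trillion.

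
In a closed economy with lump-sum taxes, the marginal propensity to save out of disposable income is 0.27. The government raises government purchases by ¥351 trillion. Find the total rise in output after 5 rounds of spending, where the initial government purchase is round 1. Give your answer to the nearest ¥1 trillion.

¥1,031 trillion

MPC = 1 − MPS = 1 − 0.27 = 0.73.
Round 1 adds ΔG = ¥351 trillion; each later round is MPC = 0.73 times the previous.
After 5 rounds: 351 + 256.23 + 187.0479 + 136.544967 + 99.67782591 = ΔG·(1 − c^5)/(1 − c) = 351 × (1 − 0.2073071593)/0.27 ≈ ¥1,031 trillion.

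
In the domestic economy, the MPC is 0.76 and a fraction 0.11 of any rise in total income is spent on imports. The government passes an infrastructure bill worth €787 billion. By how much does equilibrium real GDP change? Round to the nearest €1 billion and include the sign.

Government-spending multiplier = 1/(1 − c + m) = 1/(1 − 0.76 + 0.11) = 1/0.35 ≈ 2.857.
ΔY = k × ΔG = (+€787 billion) / 0.35 ≈ +€2,249 billion.

+€2,249 billion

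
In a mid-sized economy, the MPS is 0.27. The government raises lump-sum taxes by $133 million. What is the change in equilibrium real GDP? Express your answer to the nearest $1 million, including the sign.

MPC = 1 − MPS = 1 − 0.27 = 0.73.
A lump-sum tax change of +$133 million shifts disposable income by −$133 million; first-round consumption changes by −c × ΔT = −0.73 × (+$133 million) = −$97.09 million.
Expenditure multiplier = 1/(1 − MPC) = 1/(1 − 0.73) = 1/0.27 ≈ 3.704.
The tax multiplier is −c × k ≈ −2.704, so ΔY = k × (−c·ΔT) = (−$97.09 million) / 0.27 ≈ −$360 million.

−$360 million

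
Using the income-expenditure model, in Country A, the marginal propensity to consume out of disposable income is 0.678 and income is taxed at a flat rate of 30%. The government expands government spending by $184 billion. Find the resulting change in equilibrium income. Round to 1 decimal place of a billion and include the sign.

Spending multiplier = 1/(1 − c(1−t)) = 1/(1 − 0.678×0.7) = 1/0.5254 ≈ 1.903.
ΔY = k × ΔG = (+$184 billion) / 0.5254 ≈ +$350.2 billion.

+$350.2 billion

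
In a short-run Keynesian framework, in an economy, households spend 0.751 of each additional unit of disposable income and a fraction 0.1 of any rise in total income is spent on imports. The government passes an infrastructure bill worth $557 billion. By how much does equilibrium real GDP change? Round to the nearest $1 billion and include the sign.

Expenditure multiplier = 1/(1 − c + m) = 1/(1 − 0.751 + 0.1) = 1/0.349 ≈ 2.865.
ΔY = k × ΔG = (+$557 billion) / 0.349 ≈ +$1,596 billion.

+$1,596 billion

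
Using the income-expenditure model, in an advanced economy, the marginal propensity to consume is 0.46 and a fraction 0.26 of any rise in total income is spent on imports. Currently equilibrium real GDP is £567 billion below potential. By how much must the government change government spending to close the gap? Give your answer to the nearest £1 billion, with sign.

Spending multiplier = 1/(1 − c + m) = 1/(1 − 0.46 + 0.26) = 1/0.8 = 1.25.
Need ΔY = +£567 billion, so ΔG = ΔY/k = (+£567 billion) × 0.8 ≈ +£454 billion.
The government should increase government spending by £454 billion.

+£454 billion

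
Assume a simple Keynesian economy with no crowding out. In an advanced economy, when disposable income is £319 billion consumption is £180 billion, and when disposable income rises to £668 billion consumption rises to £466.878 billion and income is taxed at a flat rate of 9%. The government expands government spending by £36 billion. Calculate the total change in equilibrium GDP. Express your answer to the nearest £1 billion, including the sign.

+£143 billion

MPC = ΔC/ΔYd = (466.878 − 180)/(668 − 319) = 286.878/349 = 0.822.
Government-spending multiplier = 1/(1 − c(1−t)) = 1/(1 − 0.822×0.91) = 1/0.25198 ≈ 3.969.
ΔY = k × ΔG = (+£36 billion) / 0.25198 ≈ +£143 billion.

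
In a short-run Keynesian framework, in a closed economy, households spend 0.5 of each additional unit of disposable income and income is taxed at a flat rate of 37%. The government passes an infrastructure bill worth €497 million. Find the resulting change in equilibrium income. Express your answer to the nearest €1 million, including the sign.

+€726 million

Expenditure multiplier = 1/(1 − c(1−t)) = 1/(1 − 0.5×0.63) = 1/0.685 ≈ 1.46.
ΔY = k × ΔG = (+€497 million) / 0.685 ≈ +€726 million.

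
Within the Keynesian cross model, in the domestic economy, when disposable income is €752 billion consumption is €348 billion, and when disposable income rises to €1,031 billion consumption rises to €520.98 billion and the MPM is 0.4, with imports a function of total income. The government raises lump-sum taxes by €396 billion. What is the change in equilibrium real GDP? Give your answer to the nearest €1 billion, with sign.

−€315 billion

MPC = ΔC/ΔYd = (520.98 − 348)/(1,031 − 752) = 172.98/279 = 0.62.
A lump-sum tax change of +€396 billion shifts disposable income by −€396 billion; first-round consumption changes by −c × ΔT = −0.62 × (+€396 billion) = −€245.52 billion.
Expenditure multiplier = 1/(1 − c + m) = 1/(1 − 0.62 + 0.4) = 1/0.78 ≈ 1.282.
The tax multiplier is −c × k ≈ −0.795, so ΔY = k × (−c·ΔT) = (−€245.52 billion) / 0.78 ≈ −€315 billion.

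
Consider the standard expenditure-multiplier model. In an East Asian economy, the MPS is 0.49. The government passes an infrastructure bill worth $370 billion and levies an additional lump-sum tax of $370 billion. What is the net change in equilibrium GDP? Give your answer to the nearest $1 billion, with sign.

+$370 billion

MPC = 1 − MPS = 1 − 0.49 = 0.51.
Expenditure multiplier = 1/(1 − MPC) = 1/(1 − 0.51) = 1/0.49 ≈ 2.041.
ΔG contributes k·ΔG = (+$370 billion) / 0.49 ≈ +$755.1 billion.
ΔT of +$370 billion changes first-round spending by −c·ΔT = −$188.7 billion, contributing k·(−c·ΔT) = (−$188.7 billion) / 0.49 ≈ −$385.1 billion.
With ΔG = ΔT and no other leakages, the balanced-budget multiplier is 1, so ΔY = ΔG = +$370 billion.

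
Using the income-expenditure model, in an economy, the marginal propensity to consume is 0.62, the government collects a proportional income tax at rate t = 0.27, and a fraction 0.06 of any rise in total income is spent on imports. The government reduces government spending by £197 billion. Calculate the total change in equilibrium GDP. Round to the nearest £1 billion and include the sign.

−£324 billion

Spending multiplier = 1/(1 − c(1−t) + m) = 1/(1 − 0.62×0.73 + 0.06) = 1/0.6074 ≈ 1.646.
ΔY = k × ΔG = (−£197 billion) / 0.6074 ≈ −£324 billion.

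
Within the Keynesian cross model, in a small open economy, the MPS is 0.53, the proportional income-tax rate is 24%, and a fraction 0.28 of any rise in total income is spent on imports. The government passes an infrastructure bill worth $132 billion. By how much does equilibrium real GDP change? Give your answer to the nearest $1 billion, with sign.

+$143 billion

MPC = 1 − MPS = 1 − 0.53 = 0.47.
Spending multiplier = 1/(1 − c(1−t) + m) = 1/(1 − 0.47×0.76 + 0.28) = 1/0.9228 ≈ 1.084.
ΔY = k × ΔG = (+$132 billion) / 0.9228 ≈ +$143 billion.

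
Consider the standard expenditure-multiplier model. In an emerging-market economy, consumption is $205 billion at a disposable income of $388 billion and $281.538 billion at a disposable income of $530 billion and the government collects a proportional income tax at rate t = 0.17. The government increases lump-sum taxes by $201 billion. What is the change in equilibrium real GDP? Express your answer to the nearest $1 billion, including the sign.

−$196 billion

MPC = ΔC/ΔYd = (281.538 − 205)/(530 − 388) = 76.538/142 = 0.539.
A lump-sum tax change of +$201 billion shifts disposable income by −$201 billion; first-round consumption changes by −c × ΔT = −0.539 × (+$201 billion) = −$108.339 billion.
Expenditure multiplier = 1/(1 − c(1−t)) = 1/(1 − 0.539×0.83) = 1/0.55263 ≈ 1.81.
The tax multiplier is −c × k ≈ −0.975, so ΔY = k × (−c·ΔT) = (−$108.339 billion) / 0.55263 ≈ −$196 billion.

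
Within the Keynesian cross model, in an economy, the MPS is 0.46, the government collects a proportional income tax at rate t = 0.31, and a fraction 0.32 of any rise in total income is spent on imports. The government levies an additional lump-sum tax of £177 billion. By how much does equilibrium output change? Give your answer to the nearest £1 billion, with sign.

−£101 billion

MPC = 1 − MPS = 1 − 0.46 = 0.54.
A lump-sum tax change of +£177 billion shifts disposable income by −£177 billion; first-round consumption changes by −c × ΔT = −0.54 × (+£177 billion) = −£95.58 billion.
Expenditure multiplier = 1/(1 − c(1−t) + m) = 1/(1 − 0.54×0.69 + 0.32) = 1/0.9474 ≈ 1.056.
The tax multiplier is −c × k ≈ −0.57, so ΔY = k × (−c·ΔT) = (−£95.58 billion) / 0.9474 ≈ −£101 billion.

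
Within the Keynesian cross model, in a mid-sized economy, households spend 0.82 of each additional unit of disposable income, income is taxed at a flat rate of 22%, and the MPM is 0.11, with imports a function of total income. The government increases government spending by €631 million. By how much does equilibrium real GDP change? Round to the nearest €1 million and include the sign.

+€1,341 million

Expenditure multiplier = 1/(1 − c(1−t) + m) = 1/(1 − 0.82×0.78 + 0.11) = 1/0.4704 ≈ 2.126.
ΔY = k × ΔG = (+€631 million) / 0.4704 ≈ +€1,341 million.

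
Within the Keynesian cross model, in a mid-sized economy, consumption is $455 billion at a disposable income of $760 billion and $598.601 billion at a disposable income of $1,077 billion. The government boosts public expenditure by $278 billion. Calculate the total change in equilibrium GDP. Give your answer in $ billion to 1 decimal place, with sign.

MPC = ΔC/ΔYd = (598.601 − 455)/(1,077 − 760) = 143.601/317 = 0.453.
Expenditure multiplier = 1/(1 − MPC) = 1/(1 − 0.453) = 1/0.547 ≈ 1.828.
ΔY = k × ΔG = (+$278 billion) / 0.547 ≈ +$508.2 billion.

+$508.2 billion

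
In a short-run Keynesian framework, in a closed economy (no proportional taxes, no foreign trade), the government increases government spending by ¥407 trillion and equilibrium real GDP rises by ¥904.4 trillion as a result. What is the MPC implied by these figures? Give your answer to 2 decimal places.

0.55

Implied spending multiplier k = ΔY/ΔG = 904.4/407 ≈ 2.2221.
Since k = 1/(1 − MPC), MPC = 1 − 1/k = 1 − ΔG/ΔY = 1 − 407/904.4 ≈ 0.55.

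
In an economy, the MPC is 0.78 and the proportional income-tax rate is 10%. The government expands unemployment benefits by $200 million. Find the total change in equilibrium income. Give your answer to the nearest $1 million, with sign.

+$523 million

The transfer change shifts disposable income by +$200 million, so first-round consumption changes by c·ΔTR = 0.78 × (+$200 million) = +$156 million.
Expenditure multiplier = 1/(1 − c(1−t)) = 1/(1 − 0.78×0.9) = 1/0.298 ≈ 3.356.
The transfer multiplier is c × k ≈ 2.617, so ΔY = k × (c·ΔTR) = (+$156 million) / 0.298 ≈ +$523 million.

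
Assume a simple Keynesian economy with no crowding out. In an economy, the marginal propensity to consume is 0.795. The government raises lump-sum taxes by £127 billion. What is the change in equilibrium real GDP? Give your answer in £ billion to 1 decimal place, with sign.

A lump-sum tax change of +£127 billion shifts disposable income by −£127 billion; first-round consumption changes by −c × ΔT = −0.795 × (+£127 billion) = −£100.965 billion.
Expenditure multiplier = 1/(1 − MPC) = 1/(1 − 0.795) = 1/0.205 ≈ 4.878.
The tax multiplier is −c × k ≈ −3.878, so ΔY = k × (−c·ΔT) = (−£100.965 billion) / 0.205 ≈ −£492.5 billion.

−£492.5 billion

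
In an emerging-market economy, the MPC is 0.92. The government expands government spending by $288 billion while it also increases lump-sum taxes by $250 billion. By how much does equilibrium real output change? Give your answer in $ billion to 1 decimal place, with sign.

+$725.0 billion

Expenditure multiplier = 1/(1 − MPC) = 1/(1 − 0.92) = 1/0.08 = 12.5.
ΔG contributes k·ΔG = (+$288 billion) / 0.08 = +$3,600 billion.
ΔT of +$250 billion changes first-round spending by −c·ΔT = −$230 billion, contributing k·(−c·ΔT) = (−$230 billion) / 0.08 = −$2,875 billion.
Net ΔY = k(ΔG − c·ΔT) = (+$58 billion) / 0.08 = +$725 billion.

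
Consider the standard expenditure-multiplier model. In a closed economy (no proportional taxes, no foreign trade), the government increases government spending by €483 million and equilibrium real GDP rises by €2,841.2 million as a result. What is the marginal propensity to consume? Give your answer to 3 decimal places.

0.830

Implied spending multiplier k = ΔY/ΔG = 2,841.2/483 ≈ 5.8824.
Since k = 1/(1 − MPC), MPC = 1 − 1/k = 1 − ΔG/ΔY = 1 − 483/2,841.2 ≈ 0.830.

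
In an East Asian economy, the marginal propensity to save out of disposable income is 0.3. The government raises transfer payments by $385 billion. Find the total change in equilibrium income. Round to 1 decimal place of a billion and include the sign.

MPC = 1 − MPS = 1 − 0.3 = 0.7.
The transfer change shifts disposable income by +$385 billion, so first-round consumption changes by c·ΔTR = 0.7 × (+$385 billion) = +$269.5 billion.
Expenditure multiplier = 1/(1 − MPC) = 1/(1 − 0.7) = 1/0.3 ≈ 3.333.
The transfer multiplier is c × k ≈ 2.333, so ΔY = k × (c·ΔTR) = (+$269.5 billion) / 0.3 ≈ +$898.3 billion.

+$898.3 billion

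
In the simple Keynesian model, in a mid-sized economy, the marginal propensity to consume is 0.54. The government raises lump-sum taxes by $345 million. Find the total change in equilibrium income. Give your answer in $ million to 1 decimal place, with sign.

A lump-sum tax change of +$345 million shifts disposable income by −$345 million; first-round consumption changes by −c × ΔT = −0.54 × (+$345 million) = −$186.3 million.
Expenditure multiplier = 1/(1 − MPC) = 1/(1 − 0.54) = 1/0.46 ≈ 2.174.
The tax multiplier is −c × k ≈ −1.174, so ΔY = k × (−c·ΔT) = (−$186.3 million) / 0.46 = −$405 million.

−$405.0 million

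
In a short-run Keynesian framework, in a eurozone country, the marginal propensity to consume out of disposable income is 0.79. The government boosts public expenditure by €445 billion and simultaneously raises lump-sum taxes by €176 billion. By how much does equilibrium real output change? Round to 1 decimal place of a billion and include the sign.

Expenditure multiplier = 1/(1 − MPC) = 1/(1 − 0.79) = 1/0.21 ≈ 4.762.
ΔG contributes k·ΔG = (+€445 billion) / 0.21 ≈ +€2,119 billion.
ΔT of +€176 billion changes first-round spending by −c·ΔT = −€139.04 billion, contributing k·(−c·ΔT) = (−€139.04 billion) / 0.21 ≈ −€662.1 billion.
Net ΔY = k(ΔG − c·ΔT) = (+€305.96 billion) / 0.21 ≈ +€1,457 billion.

+€1,457.0 billion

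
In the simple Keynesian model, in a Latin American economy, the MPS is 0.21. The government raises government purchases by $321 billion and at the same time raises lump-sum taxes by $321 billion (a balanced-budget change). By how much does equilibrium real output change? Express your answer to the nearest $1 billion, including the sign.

MPC = 1 − MPS = 1 − 0.21 = 0.79.
Expenditure multiplier = 1/(1 − MPC) = 1/(1 − 0.79) = 1/0.21 ≈ 4.762.
ΔG contributes k·ΔG = (+$321 billion) / 0.21 ≈ +$1,528.6 billion.
ΔT of +$321 billion changes first-round spending by −c·ΔT = −$253.59 billion, contributing k·(−c·ΔT) = (−$253.59 billion) / 0.21 ≈ −$1,207.6 billion.
With ΔG = ΔT and no other leakages, the balanced-budget multiplier is 1, so ΔY = ΔG = +$321 billion.

+$321 billion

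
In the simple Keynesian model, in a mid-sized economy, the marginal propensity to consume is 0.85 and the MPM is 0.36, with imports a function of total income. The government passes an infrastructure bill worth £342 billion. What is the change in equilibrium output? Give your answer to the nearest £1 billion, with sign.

+£671 billion

Expenditure multiplier = 1/(1 − c + m) = 1/(1 − 0.85 + 0.36) = 1/0.51 ≈ 1.961.
ΔY = k × ΔG = (+£342 billion) / 0.51 ≈ +£671 billion.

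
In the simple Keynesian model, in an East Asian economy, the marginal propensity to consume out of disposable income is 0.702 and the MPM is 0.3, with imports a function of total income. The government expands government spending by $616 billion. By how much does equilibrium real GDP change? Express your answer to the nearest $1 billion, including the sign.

+$1,030 billion

Government-spending multiplier = 1/(1 − c + m) = 1/(1 − 0.702 + 0.3) = 1/0.598 ≈ 1.672.
ΔY = k × ΔG = (+$616 billion) / 0.598 ≈ +$1,030 billion.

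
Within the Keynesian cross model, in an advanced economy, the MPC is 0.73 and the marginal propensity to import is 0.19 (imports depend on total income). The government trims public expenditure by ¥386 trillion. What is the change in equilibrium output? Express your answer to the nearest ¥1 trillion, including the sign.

Government-spending multiplier = 1/(1 − c + m) = 1/(1 − 0.73 + 0.19) = 1/0.46 ≈ 2.174.
ΔY = k × ΔG = (−¥386 trillion) / 0.46 ≈ −¥839 trillion.

−¥839 trillion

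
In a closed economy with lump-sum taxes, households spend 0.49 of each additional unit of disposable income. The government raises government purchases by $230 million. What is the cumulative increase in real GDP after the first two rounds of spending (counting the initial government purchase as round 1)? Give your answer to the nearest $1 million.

$343 million

Round 1 adds ΔG = $230 million; each later round is MPC = 0.49 times the previous.
After 2 rounds: 230 + 112.7 = ΔG·(1 − c^2)/(1 − c) = 230 × (1 − 0.2401)/0.51 ≈ $343 million.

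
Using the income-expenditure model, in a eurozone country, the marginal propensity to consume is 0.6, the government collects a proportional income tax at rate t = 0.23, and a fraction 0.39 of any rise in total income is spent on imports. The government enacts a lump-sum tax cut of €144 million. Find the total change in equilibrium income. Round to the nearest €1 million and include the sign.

+€93 million

A lump-sum tax change of −€144 million shifts disposable income by +€144 million; first-round consumption changes by −c × ΔT = −0.6 × (−€144 million) = +€86.4 million.
Expenditure multiplier = 1/(1 − c(1−t) + m) = 1/(1 − 0.6×0.77 + 0.39) = 1/0.928 ≈ 1.078.
The tax multiplier is −c × k ≈ −0.647, so ΔY = k × (−c·ΔT) = (+€86.4 million) / 0.928 ≈ +€93 million.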